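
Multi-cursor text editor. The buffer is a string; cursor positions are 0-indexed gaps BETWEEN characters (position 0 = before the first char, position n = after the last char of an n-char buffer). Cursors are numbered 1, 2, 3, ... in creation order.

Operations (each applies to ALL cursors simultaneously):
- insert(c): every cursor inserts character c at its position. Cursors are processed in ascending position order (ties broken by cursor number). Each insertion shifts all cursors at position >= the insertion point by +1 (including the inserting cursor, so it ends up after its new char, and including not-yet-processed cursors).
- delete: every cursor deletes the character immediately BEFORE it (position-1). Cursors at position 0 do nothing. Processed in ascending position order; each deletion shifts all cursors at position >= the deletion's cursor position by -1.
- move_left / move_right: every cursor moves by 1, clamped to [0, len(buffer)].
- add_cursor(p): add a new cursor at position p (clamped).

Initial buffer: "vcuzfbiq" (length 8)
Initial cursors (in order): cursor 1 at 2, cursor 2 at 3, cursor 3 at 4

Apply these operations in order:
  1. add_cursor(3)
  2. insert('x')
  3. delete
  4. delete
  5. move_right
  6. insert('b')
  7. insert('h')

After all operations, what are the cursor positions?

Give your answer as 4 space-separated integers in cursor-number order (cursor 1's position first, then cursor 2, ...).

Answer: 9 9 9 9

Derivation:
After op 1 (add_cursor(3)): buffer="vcuzfbiq" (len 8), cursors c1@2 c2@3 c4@3 c3@4, authorship ........
After op 2 (insert('x')): buffer="vcxuxxzxfbiq" (len 12), cursors c1@3 c2@6 c4@6 c3@8, authorship ..1.24.3....
After op 3 (delete): buffer="vcuzfbiq" (len 8), cursors c1@2 c2@3 c4@3 c3@4, authorship ........
After op 4 (delete): buffer="fbiq" (len 4), cursors c1@0 c2@0 c3@0 c4@0, authorship ....
After op 5 (move_right): buffer="fbiq" (len 4), cursors c1@1 c2@1 c3@1 c4@1, authorship ....
After op 6 (insert('b')): buffer="fbbbbbiq" (len 8), cursors c1@5 c2@5 c3@5 c4@5, authorship .1234...
After op 7 (insert('h')): buffer="fbbbbhhhhbiq" (len 12), cursors c1@9 c2@9 c3@9 c4@9, authorship .12341234...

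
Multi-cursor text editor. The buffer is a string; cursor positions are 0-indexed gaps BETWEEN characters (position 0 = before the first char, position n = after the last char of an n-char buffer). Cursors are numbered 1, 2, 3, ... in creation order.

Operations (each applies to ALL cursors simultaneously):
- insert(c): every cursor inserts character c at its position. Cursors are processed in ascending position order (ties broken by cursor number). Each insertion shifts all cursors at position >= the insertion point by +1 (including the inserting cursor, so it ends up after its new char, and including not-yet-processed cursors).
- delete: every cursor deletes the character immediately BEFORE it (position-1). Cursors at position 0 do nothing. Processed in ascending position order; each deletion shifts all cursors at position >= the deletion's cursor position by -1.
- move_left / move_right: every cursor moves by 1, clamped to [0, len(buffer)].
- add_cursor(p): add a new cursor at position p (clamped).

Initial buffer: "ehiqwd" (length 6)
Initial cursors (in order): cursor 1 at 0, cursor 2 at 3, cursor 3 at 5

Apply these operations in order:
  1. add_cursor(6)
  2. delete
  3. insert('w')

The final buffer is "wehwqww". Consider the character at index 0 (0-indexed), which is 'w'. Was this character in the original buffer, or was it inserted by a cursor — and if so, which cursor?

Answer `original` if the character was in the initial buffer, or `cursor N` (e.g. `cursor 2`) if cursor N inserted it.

Answer: cursor 1

Derivation:
After op 1 (add_cursor(6)): buffer="ehiqwd" (len 6), cursors c1@0 c2@3 c3@5 c4@6, authorship ......
After op 2 (delete): buffer="ehq" (len 3), cursors c1@0 c2@2 c3@3 c4@3, authorship ...
After op 3 (insert('w')): buffer="wehwqww" (len 7), cursors c1@1 c2@4 c3@7 c4@7, authorship 1..2.34
Authorship (.=original, N=cursor N): 1 . . 2 . 3 4
Index 0: author = 1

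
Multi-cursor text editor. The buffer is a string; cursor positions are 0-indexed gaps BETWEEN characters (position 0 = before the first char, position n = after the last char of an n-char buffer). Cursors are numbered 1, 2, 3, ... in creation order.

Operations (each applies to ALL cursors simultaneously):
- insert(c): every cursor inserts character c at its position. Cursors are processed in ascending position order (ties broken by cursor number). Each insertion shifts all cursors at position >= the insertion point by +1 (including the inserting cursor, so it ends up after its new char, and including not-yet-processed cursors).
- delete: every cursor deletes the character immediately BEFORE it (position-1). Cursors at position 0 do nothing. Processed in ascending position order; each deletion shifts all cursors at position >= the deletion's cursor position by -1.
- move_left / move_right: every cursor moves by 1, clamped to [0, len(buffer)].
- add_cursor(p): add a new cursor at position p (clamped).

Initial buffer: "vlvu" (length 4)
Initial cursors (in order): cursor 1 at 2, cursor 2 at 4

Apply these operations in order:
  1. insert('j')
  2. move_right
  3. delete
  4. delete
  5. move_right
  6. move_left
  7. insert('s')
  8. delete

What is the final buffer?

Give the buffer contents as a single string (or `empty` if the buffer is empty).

After op 1 (insert('j')): buffer="vljvuj" (len 6), cursors c1@3 c2@6, authorship ..1..2
After op 2 (move_right): buffer="vljvuj" (len 6), cursors c1@4 c2@6, authorship ..1..2
After op 3 (delete): buffer="vlju" (len 4), cursors c1@3 c2@4, authorship ..1.
After op 4 (delete): buffer="vl" (len 2), cursors c1@2 c2@2, authorship ..
After op 5 (move_right): buffer="vl" (len 2), cursors c1@2 c2@2, authorship ..
After op 6 (move_left): buffer="vl" (len 2), cursors c1@1 c2@1, authorship ..
After op 7 (insert('s')): buffer="vssl" (len 4), cursors c1@3 c2@3, authorship .12.
After op 8 (delete): buffer="vl" (len 2), cursors c1@1 c2@1, authorship ..

Answer: vl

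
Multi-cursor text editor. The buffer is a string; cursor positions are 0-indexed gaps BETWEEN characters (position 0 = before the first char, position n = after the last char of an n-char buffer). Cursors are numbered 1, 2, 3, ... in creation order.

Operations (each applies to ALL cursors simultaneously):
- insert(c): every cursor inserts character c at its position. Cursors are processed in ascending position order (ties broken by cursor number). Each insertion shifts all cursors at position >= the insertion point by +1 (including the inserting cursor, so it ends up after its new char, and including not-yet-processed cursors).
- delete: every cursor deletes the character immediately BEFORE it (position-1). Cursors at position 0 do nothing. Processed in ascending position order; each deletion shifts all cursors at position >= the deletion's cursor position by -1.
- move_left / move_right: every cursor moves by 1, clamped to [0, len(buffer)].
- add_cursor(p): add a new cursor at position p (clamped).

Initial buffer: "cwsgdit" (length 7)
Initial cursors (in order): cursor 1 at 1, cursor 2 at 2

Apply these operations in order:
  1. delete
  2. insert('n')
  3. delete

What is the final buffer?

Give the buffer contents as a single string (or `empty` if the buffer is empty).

After op 1 (delete): buffer="sgdit" (len 5), cursors c1@0 c2@0, authorship .....
After op 2 (insert('n')): buffer="nnsgdit" (len 7), cursors c1@2 c2@2, authorship 12.....
After op 3 (delete): buffer="sgdit" (len 5), cursors c1@0 c2@0, authorship .....

Answer: sgdit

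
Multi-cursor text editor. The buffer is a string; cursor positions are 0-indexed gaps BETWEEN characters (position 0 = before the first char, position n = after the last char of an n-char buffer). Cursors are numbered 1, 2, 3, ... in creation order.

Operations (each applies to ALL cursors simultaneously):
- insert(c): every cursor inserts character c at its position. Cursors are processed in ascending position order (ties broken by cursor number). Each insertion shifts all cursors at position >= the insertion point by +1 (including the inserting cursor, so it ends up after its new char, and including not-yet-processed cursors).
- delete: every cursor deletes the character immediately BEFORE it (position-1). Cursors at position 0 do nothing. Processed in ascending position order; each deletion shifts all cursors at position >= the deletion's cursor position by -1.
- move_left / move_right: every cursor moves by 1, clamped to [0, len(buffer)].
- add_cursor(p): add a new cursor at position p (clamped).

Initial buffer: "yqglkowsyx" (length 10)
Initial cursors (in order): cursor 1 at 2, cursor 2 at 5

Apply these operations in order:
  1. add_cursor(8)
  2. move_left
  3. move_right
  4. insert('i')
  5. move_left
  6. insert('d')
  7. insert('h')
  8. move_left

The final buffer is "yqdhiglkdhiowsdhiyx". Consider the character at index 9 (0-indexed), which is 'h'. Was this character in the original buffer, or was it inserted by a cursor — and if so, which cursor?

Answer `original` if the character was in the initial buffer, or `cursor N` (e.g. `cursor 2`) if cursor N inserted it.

Answer: cursor 2

Derivation:
After op 1 (add_cursor(8)): buffer="yqglkowsyx" (len 10), cursors c1@2 c2@5 c3@8, authorship ..........
After op 2 (move_left): buffer="yqglkowsyx" (len 10), cursors c1@1 c2@4 c3@7, authorship ..........
After op 3 (move_right): buffer="yqglkowsyx" (len 10), cursors c1@2 c2@5 c3@8, authorship ..........
After op 4 (insert('i')): buffer="yqiglkiowsiyx" (len 13), cursors c1@3 c2@7 c3@11, authorship ..1...2...3..
After op 5 (move_left): buffer="yqiglkiowsiyx" (len 13), cursors c1@2 c2@6 c3@10, authorship ..1...2...3..
After op 6 (insert('d')): buffer="yqdiglkdiowsdiyx" (len 16), cursors c1@3 c2@8 c3@13, authorship ..11...22...33..
After op 7 (insert('h')): buffer="yqdhiglkdhiowsdhiyx" (len 19), cursors c1@4 c2@10 c3@16, authorship ..111...222...333..
After op 8 (move_left): buffer="yqdhiglkdhiowsdhiyx" (len 19), cursors c1@3 c2@9 c3@15, authorship ..111...222...333..
Authorship (.=original, N=cursor N): . . 1 1 1 . . . 2 2 2 . . . 3 3 3 . .
Index 9: author = 2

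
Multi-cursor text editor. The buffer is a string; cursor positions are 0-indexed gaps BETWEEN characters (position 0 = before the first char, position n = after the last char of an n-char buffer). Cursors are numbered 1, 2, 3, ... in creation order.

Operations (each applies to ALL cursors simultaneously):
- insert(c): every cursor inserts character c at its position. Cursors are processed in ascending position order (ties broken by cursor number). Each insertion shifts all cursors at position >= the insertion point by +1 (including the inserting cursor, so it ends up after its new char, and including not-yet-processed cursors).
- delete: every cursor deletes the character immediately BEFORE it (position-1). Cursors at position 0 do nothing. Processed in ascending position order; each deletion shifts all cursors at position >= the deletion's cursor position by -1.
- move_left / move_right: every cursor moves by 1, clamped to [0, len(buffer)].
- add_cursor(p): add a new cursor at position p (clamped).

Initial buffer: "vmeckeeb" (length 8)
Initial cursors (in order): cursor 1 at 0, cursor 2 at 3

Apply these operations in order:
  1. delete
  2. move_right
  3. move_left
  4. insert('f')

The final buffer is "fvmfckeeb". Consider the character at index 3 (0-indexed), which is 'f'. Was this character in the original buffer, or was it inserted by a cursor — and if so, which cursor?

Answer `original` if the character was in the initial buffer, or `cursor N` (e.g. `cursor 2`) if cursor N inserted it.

After op 1 (delete): buffer="vmckeeb" (len 7), cursors c1@0 c2@2, authorship .......
After op 2 (move_right): buffer="vmckeeb" (len 7), cursors c1@1 c2@3, authorship .......
After op 3 (move_left): buffer="vmckeeb" (len 7), cursors c1@0 c2@2, authorship .......
After op 4 (insert('f')): buffer="fvmfckeeb" (len 9), cursors c1@1 c2@4, authorship 1..2.....
Authorship (.=original, N=cursor N): 1 . . 2 . . . . .
Index 3: author = 2

Answer: cursor 2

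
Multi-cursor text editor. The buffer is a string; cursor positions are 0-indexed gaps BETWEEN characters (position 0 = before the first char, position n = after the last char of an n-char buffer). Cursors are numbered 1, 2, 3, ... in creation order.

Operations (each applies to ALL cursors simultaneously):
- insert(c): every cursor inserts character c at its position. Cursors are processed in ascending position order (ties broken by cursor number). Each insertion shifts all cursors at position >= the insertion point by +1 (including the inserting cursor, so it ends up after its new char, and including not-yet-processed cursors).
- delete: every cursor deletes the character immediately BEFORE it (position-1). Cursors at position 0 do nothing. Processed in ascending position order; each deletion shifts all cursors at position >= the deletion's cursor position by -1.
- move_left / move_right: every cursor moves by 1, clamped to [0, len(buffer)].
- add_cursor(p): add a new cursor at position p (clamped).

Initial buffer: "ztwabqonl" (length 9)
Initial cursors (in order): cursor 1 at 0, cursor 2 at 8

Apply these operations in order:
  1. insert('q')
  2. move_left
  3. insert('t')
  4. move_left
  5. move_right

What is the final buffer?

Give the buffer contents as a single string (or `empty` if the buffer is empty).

Answer: tqztwabqontql

Derivation:
After op 1 (insert('q')): buffer="qztwabqonql" (len 11), cursors c1@1 c2@10, authorship 1........2.
After op 2 (move_left): buffer="qztwabqonql" (len 11), cursors c1@0 c2@9, authorship 1........2.
After op 3 (insert('t')): buffer="tqztwabqontql" (len 13), cursors c1@1 c2@11, authorship 11........22.
After op 4 (move_left): buffer="tqztwabqontql" (len 13), cursors c1@0 c2@10, authorship 11........22.
After op 5 (move_right): buffer="tqztwabqontql" (len 13), cursors c1@1 c2@11, authorship 11........22.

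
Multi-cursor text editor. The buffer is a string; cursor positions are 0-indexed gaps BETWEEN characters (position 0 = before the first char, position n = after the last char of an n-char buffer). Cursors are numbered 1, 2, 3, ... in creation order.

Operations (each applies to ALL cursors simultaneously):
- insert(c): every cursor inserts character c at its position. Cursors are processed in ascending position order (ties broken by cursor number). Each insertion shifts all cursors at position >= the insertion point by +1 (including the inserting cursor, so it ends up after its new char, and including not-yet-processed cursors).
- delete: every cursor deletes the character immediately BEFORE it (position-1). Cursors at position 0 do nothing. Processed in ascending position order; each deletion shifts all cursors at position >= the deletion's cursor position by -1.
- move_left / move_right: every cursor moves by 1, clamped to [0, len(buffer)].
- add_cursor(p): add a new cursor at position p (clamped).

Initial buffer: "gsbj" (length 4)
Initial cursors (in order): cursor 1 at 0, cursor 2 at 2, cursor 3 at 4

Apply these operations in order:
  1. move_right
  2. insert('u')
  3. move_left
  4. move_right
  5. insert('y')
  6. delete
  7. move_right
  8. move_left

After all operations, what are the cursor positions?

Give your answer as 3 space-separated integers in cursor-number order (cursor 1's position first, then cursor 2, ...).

Answer: 2 5 6

Derivation:
After op 1 (move_right): buffer="gsbj" (len 4), cursors c1@1 c2@3 c3@4, authorship ....
After op 2 (insert('u')): buffer="gusbuju" (len 7), cursors c1@2 c2@5 c3@7, authorship .1..2.3
After op 3 (move_left): buffer="gusbuju" (len 7), cursors c1@1 c2@4 c3@6, authorship .1..2.3
After op 4 (move_right): buffer="gusbuju" (len 7), cursors c1@2 c2@5 c3@7, authorship .1..2.3
After op 5 (insert('y')): buffer="guysbuyjuy" (len 10), cursors c1@3 c2@7 c3@10, authorship .11..22.33
After op 6 (delete): buffer="gusbuju" (len 7), cursors c1@2 c2@5 c3@7, authorship .1..2.3
After op 7 (move_right): buffer="gusbuju" (len 7), cursors c1@3 c2@6 c3@7, authorship .1..2.3
After op 8 (move_left): buffer="gusbuju" (len 7), cursors c1@2 c2@5 c3@6, authorship .1..2.3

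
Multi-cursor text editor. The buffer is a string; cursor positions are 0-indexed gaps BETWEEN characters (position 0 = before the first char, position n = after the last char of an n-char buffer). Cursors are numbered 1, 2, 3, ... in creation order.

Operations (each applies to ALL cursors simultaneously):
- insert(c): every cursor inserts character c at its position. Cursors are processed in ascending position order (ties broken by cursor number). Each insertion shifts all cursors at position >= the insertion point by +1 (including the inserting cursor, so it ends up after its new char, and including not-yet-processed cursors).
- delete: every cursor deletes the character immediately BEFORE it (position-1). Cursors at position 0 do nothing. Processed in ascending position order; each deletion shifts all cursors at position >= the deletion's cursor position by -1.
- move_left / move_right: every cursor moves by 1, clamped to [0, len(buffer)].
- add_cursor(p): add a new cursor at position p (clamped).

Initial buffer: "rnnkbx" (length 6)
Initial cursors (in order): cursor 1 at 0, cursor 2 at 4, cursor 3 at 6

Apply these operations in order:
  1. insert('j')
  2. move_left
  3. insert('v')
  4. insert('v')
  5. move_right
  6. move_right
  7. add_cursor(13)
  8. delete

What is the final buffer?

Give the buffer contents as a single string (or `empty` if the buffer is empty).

Answer: vvjnnkvvjxv

Derivation:
After op 1 (insert('j')): buffer="jrnnkjbxj" (len 9), cursors c1@1 c2@6 c3@9, authorship 1....2..3
After op 2 (move_left): buffer="jrnnkjbxj" (len 9), cursors c1@0 c2@5 c3@8, authorship 1....2..3
After op 3 (insert('v')): buffer="vjrnnkvjbxvj" (len 12), cursors c1@1 c2@7 c3@11, authorship 11....22..33
After op 4 (insert('v')): buffer="vvjrnnkvvjbxvvj" (len 15), cursors c1@2 c2@9 c3@14, authorship 111....222..333
After op 5 (move_right): buffer="vvjrnnkvvjbxvvj" (len 15), cursors c1@3 c2@10 c3@15, authorship 111....222..333
After op 6 (move_right): buffer="vvjrnnkvvjbxvvj" (len 15), cursors c1@4 c2@11 c3@15, authorship 111....222..333
After op 7 (add_cursor(13)): buffer="vvjrnnkvvjbxvvj" (len 15), cursors c1@4 c2@11 c4@13 c3@15, authorship 111....222..333
After op 8 (delete): buffer="vvjnnkvvjxv" (len 11), cursors c1@3 c2@9 c4@10 c3@11, authorship 111...222.3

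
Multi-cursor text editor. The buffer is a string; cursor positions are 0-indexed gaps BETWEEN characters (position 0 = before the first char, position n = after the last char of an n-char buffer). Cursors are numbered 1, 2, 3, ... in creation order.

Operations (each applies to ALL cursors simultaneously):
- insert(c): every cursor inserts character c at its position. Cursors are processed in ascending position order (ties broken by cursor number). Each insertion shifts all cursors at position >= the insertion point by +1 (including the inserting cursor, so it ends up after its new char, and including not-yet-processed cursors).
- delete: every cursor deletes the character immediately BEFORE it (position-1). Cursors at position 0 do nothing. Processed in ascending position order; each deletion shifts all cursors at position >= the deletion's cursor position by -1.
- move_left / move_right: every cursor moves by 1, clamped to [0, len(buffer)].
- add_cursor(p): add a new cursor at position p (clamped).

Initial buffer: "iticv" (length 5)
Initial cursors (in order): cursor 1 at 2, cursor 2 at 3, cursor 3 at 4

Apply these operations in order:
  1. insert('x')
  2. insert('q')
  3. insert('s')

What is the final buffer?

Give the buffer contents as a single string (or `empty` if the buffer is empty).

Answer: itxqsixqscxqsv

Derivation:
After op 1 (insert('x')): buffer="itxixcxv" (len 8), cursors c1@3 c2@5 c3@7, authorship ..1.2.3.
After op 2 (insert('q')): buffer="itxqixqcxqv" (len 11), cursors c1@4 c2@7 c3@10, authorship ..11.22.33.
After op 3 (insert('s')): buffer="itxqsixqscxqsv" (len 14), cursors c1@5 c2@9 c3@13, authorship ..111.222.333.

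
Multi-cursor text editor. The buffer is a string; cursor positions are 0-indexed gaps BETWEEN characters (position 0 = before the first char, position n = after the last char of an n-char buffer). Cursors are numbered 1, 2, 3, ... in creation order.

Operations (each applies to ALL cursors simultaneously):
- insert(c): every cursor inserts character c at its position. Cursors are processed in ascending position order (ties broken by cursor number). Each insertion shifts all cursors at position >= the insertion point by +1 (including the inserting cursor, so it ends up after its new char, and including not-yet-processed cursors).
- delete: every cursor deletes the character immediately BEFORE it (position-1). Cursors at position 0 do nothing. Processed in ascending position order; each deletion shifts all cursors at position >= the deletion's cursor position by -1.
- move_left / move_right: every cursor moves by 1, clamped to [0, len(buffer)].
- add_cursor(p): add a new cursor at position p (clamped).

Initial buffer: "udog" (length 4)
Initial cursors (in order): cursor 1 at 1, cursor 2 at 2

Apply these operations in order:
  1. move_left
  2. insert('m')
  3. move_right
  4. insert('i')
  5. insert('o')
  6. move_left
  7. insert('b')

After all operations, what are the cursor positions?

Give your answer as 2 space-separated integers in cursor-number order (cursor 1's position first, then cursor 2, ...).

Answer: 4 9

Derivation:
After op 1 (move_left): buffer="udog" (len 4), cursors c1@0 c2@1, authorship ....
After op 2 (insert('m')): buffer="mumdog" (len 6), cursors c1@1 c2@3, authorship 1.2...
After op 3 (move_right): buffer="mumdog" (len 6), cursors c1@2 c2@4, authorship 1.2...
After op 4 (insert('i')): buffer="muimdiog" (len 8), cursors c1@3 c2@6, authorship 1.12.2..
After op 5 (insert('o')): buffer="muiomdioog" (len 10), cursors c1@4 c2@8, authorship 1.112.22..
After op 6 (move_left): buffer="muiomdioog" (len 10), cursors c1@3 c2@7, authorship 1.112.22..
After op 7 (insert('b')): buffer="muibomdiboog" (len 12), cursors c1@4 c2@9, authorship 1.1112.222..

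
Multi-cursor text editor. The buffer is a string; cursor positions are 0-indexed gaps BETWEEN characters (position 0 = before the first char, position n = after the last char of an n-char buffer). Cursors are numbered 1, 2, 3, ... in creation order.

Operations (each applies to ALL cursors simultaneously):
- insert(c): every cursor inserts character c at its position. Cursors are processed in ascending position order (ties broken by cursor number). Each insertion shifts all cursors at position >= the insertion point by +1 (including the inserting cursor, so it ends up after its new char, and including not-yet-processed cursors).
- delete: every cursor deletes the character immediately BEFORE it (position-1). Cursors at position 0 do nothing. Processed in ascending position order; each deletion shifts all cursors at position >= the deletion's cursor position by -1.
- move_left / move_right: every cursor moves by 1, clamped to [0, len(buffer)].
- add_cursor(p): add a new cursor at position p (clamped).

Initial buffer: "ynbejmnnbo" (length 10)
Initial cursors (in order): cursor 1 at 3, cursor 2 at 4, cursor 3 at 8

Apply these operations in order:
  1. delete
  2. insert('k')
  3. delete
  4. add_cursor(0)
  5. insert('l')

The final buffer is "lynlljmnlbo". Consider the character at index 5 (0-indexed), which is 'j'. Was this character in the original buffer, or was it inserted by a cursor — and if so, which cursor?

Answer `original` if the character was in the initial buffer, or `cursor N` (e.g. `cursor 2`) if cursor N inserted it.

Answer: original

Derivation:
After op 1 (delete): buffer="ynjmnbo" (len 7), cursors c1@2 c2@2 c3@5, authorship .......
After op 2 (insert('k')): buffer="ynkkjmnkbo" (len 10), cursors c1@4 c2@4 c3@8, authorship ..12...3..
After op 3 (delete): buffer="ynjmnbo" (len 7), cursors c1@2 c2@2 c3@5, authorship .......
After op 4 (add_cursor(0)): buffer="ynjmnbo" (len 7), cursors c4@0 c1@2 c2@2 c3@5, authorship .......
After op 5 (insert('l')): buffer="lynlljmnlbo" (len 11), cursors c4@1 c1@5 c2@5 c3@9, authorship 4..12...3..
Authorship (.=original, N=cursor N): 4 . . 1 2 . . . 3 . .
Index 5: author = original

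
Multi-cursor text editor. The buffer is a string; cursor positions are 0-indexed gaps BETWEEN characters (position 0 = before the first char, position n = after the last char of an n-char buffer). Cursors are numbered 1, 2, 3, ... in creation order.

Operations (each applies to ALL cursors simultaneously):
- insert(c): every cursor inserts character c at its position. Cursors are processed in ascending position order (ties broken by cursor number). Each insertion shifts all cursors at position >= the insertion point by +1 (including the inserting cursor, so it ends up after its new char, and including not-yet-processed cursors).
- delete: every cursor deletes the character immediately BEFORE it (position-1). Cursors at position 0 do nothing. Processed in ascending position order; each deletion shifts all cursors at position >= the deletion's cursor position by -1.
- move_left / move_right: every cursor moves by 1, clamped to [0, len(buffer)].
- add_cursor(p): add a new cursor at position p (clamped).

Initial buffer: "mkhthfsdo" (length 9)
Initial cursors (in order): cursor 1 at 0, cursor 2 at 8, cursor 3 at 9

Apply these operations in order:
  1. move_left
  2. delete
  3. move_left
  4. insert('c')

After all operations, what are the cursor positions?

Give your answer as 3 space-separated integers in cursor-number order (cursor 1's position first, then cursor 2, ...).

After op 1 (move_left): buffer="mkhthfsdo" (len 9), cursors c1@0 c2@7 c3@8, authorship .........
After op 2 (delete): buffer="mkhthfo" (len 7), cursors c1@0 c2@6 c3@6, authorship .......
After op 3 (move_left): buffer="mkhthfo" (len 7), cursors c1@0 c2@5 c3@5, authorship .......
After op 4 (insert('c')): buffer="cmkhthccfo" (len 10), cursors c1@1 c2@8 c3@8, authorship 1.....23..

Answer: 1 8 8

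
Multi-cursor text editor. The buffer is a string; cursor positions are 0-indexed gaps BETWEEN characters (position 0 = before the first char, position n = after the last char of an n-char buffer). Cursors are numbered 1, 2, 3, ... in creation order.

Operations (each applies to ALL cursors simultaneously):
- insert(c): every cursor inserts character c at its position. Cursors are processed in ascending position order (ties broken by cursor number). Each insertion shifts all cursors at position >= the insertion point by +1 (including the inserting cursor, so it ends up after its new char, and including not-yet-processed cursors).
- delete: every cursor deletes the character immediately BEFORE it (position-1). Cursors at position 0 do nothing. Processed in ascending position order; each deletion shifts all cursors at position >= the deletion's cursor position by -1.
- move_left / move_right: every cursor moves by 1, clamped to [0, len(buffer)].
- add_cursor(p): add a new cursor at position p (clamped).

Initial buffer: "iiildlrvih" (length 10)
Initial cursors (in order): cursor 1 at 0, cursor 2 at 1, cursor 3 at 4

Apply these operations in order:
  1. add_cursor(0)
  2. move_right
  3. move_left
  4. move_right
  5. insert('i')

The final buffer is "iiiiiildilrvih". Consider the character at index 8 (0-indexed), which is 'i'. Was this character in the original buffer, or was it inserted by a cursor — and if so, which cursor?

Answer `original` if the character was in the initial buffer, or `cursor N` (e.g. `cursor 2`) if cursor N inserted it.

Answer: cursor 3

Derivation:
After op 1 (add_cursor(0)): buffer="iiildlrvih" (len 10), cursors c1@0 c4@0 c2@1 c3@4, authorship ..........
After op 2 (move_right): buffer="iiildlrvih" (len 10), cursors c1@1 c4@1 c2@2 c3@5, authorship ..........
After op 3 (move_left): buffer="iiildlrvih" (len 10), cursors c1@0 c4@0 c2@1 c3@4, authorship ..........
After op 4 (move_right): buffer="iiildlrvih" (len 10), cursors c1@1 c4@1 c2@2 c3@5, authorship ..........
After op 5 (insert('i')): buffer="iiiiiildilrvih" (len 14), cursors c1@3 c4@3 c2@5 c3@9, authorship .14.2...3.....
Authorship (.=original, N=cursor N): . 1 4 . 2 . . . 3 . . . . .
Index 8: author = 3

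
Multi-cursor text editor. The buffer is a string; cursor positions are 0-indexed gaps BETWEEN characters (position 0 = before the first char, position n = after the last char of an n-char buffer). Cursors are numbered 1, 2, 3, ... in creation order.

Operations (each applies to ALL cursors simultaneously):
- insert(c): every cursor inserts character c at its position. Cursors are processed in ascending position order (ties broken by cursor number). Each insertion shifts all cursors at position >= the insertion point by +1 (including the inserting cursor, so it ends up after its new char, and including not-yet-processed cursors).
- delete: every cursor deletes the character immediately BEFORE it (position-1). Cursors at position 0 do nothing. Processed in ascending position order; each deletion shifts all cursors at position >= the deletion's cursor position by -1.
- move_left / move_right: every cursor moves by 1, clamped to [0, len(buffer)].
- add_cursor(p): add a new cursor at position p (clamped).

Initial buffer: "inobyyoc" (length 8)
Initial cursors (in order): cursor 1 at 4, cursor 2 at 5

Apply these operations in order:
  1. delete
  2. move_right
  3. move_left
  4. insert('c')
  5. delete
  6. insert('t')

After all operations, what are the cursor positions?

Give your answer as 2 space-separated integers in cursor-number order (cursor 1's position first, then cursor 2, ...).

Answer: 5 5

Derivation:
After op 1 (delete): buffer="inoyoc" (len 6), cursors c1@3 c2@3, authorship ......
After op 2 (move_right): buffer="inoyoc" (len 6), cursors c1@4 c2@4, authorship ......
After op 3 (move_left): buffer="inoyoc" (len 6), cursors c1@3 c2@3, authorship ......
After op 4 (insert('c')): buffer="inoccyoc" (len 8), cursors c1@5 c2@5, authorship ...12...
After op 5 (delete): buffer="inoyoc" (len 6), cursors c1@3 c2@3, authorship ......
After op 6 (insert('t')): buffer="inottyoc" (len 8), cursors c1@5 c2@5, authorship ...12...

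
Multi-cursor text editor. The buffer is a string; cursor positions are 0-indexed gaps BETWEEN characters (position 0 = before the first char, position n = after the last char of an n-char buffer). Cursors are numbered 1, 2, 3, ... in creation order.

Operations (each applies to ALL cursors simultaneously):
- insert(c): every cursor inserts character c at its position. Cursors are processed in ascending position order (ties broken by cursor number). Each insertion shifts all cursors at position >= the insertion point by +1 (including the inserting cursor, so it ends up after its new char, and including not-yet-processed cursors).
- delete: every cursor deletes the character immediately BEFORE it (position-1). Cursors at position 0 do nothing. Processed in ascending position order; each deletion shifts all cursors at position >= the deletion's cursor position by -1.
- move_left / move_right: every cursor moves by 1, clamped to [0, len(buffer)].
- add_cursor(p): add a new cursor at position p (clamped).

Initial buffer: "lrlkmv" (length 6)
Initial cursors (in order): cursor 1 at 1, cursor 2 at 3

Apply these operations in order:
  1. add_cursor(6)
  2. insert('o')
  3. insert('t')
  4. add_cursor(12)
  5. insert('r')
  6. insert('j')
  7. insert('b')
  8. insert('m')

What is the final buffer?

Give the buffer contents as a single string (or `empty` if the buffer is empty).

Answer: lotrjbmrlotrjbmkmvotrrjjbbmm

Derivation:
After op 1 (add_cursor(6)): buffer="lrlkmv" (len 6), cursors c1@1 c2@3 c3@6, authorship ......
After op 2 (insert('o')): buffer="lorlokmvo" (len 9), cursors c1@2 c2@5 c3@9, authorship .1..2...3
After op 3 (insert('t')): buffer="lotrlotkmvot" (len 12), cursors c1@3 c2@7 c3@12, authorship .11..22...33
After op 4 (add_cursor(12)): buffer="lotrlotkmvot" (len 12), cursors c1@3 c2@7 c3@12 c4@12, authorship .11..22...33
After op 5 (insert('r')): buffer="lotrrlotrkmvotrr" (len 16), cursors c1@4 c2@9 c3@16 c4@16, authorship .111..222...3334
After op 6 (insert('j')): buffer="lotrjrlotrjkmvotrrjj" (len 20), cursors c1@5 c2@11 c3@20 c4@20, authorship .1111..2222...333434
After op 7 (insert('b')): buffer="lotrjbrlotrjbkmvotrrjjbb" (len 24), cursors c1@6 c2@13 c3@24 c4@24, authorship .11111..22222...33343434
After op 8 (insert('m')): buffer="lotrjbmrlotrjbmkmvotrrjjbbmm" (len 28), cursors c1@7 c2@15 c3@28 c4@28, authorship .111111..222222...3334343434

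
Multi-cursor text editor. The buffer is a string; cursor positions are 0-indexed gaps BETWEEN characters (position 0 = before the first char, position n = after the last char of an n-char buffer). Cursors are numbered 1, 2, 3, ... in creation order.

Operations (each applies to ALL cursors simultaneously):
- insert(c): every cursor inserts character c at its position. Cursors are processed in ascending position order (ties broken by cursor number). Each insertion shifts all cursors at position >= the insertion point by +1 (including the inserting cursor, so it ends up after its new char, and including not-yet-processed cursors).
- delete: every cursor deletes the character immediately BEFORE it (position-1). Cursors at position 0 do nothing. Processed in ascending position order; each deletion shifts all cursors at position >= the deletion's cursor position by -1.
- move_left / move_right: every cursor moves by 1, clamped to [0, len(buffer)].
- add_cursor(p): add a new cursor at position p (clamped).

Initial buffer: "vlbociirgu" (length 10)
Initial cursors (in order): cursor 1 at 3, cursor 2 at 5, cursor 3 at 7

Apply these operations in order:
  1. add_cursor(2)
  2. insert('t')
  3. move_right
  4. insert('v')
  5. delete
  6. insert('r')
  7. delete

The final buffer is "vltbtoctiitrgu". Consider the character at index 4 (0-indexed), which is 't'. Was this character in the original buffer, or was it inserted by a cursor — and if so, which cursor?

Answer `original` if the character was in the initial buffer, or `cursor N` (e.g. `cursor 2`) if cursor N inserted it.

Answer: cursor 1

Derivation:
After op 1 (add_cursor(2)): buffer="vlbociirgu" (len 10), cursors c4@2 c1@3 c2@5 c3@7, authorship ..........
After op 2 (insert('t')): buffer="vltbtoctiitrgu" (len 14), cursors c4@3 c1@5 c2@8 c3@11, authorship ..4.1..2..3...
After op 3 (move_right): buffer="vltbtoctiitrgu" (len 14), cursors c4@4 c1@6 c2@9 c3@12, authorship ..4.1..2..3...
After op 4 (insert('v')): buffer="vltbvtovctivitrvgu" (len 18), cursors c4@5 c1@8 c2@12 c3@16, authorship ..4.41.1.2.2.3.3..
After op 5 (delete): buffer="vltbtoctiitrgu" (len 14), cursors c4@4 c1@6 c2@9 c3@12, authorship ..4.1..2..3...
After op 6 (insert('r')): buffer="vltbrtorctiritrrgu" (len 18), cursors c4@5 c1@8 c2@12 c3@16, authorship ..4.41.1.2.2.3.3..
After op 7 (delete): buffer="vltbtoctiitrgu" (len 14), cursors c4@4 c1@6 c2@9 c3@12, authorship ..4.1..2..3...
Authorship (.=original, N=cursor N): . . 4 . 1 . . 2 . . 3 . . .
Index 4: author = 1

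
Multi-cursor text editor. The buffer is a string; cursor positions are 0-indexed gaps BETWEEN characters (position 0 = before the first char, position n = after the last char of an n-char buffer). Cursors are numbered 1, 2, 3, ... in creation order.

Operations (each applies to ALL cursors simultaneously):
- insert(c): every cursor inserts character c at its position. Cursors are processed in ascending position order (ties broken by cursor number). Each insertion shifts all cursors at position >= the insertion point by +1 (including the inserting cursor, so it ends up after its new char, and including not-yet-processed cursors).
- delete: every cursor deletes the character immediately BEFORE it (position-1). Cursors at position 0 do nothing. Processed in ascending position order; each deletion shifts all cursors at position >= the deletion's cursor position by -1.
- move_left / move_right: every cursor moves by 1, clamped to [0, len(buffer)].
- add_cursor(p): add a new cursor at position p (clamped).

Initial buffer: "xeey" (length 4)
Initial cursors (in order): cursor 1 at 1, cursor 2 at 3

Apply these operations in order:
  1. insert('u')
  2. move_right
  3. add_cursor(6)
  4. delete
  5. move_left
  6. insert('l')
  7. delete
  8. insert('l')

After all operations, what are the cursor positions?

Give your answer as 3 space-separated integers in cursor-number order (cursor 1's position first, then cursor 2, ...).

After op 1 (insert('u')): buffer="xueeuy" (len 6), cursors c1@2 c2@5, authorship .1..2.
After op 2 (move_right): buffer="xueeuy" (len 6), cursors c1@3 c2@6, authorship .1..2.
After op 3 (add_cursor(6)): buffer="xueeuy" (len 6), cursors c1@3 c2@6 c3@6, authorship .1..2.
After op 4 (delete): buffer="xue" (len 3), cursors c1@2 c2@3 c3@3, authorship .1.
After op 5 (move_left): buffer="xue" (len 3), cursors c1@1 c2@2 c3@2, authorship .1.
After op 6 (insert('l')): buffer="xlulle" (len 6), cursors c1@2 c2@5 c3@5, authorship .1123.
After op 7 (delete): buffer="xue" (len 3), cursors c1@1 c2@2 c3@2, authorship .1.
After op 8 (insert('l')): buffer="xlulle" (len 6), cursors c1@2 c2@5 c3@5, authorship .1123.

Answer: 2 5 5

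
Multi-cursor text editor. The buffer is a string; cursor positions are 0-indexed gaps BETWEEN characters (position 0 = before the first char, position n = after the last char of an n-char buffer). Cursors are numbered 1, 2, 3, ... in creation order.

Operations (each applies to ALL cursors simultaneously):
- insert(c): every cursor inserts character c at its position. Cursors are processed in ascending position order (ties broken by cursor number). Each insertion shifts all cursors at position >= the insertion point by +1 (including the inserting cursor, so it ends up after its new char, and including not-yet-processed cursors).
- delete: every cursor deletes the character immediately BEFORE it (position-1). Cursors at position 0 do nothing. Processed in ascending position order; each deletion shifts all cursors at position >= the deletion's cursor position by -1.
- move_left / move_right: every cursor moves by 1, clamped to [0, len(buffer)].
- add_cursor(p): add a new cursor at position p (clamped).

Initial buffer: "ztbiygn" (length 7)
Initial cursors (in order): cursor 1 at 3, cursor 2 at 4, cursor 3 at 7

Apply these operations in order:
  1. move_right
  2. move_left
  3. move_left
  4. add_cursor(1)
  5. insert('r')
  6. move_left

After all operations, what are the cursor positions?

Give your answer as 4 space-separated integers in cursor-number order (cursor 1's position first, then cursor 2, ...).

After op 1 (move_right): buffer="ztbiygn" (len 7), cursors c1@4 c2@5 c3@7, authorship .......
After op 2 (move_left): buffer="ztbiygn" (len 7), cursors c1@3 c2@4 c3@6, authorship .......
After op 3 (move_left): buffer="ztbiygn" (len 7), cursors c1@2 c2@3 c3@5, authorship .......
After op 4 (add_cursor(1)): buffer="ztbiygn" (len 7), cursors c4@1 c1@2 c2@3 c3@5, authorship .......
After op 5 (insert('r')): buffer="zrtrbriyrgn" (len 11), cursors c4@2 c1@4 c2@6 c3@9, authorship .4.1.2..3..
After op 6 (move_left): buffer="zrtrbriyrgn" (len 11), cursors c4@1 c1@3 c2@5 c3@8, authorship .4.1.2..3..

Answer: 3 5 8 1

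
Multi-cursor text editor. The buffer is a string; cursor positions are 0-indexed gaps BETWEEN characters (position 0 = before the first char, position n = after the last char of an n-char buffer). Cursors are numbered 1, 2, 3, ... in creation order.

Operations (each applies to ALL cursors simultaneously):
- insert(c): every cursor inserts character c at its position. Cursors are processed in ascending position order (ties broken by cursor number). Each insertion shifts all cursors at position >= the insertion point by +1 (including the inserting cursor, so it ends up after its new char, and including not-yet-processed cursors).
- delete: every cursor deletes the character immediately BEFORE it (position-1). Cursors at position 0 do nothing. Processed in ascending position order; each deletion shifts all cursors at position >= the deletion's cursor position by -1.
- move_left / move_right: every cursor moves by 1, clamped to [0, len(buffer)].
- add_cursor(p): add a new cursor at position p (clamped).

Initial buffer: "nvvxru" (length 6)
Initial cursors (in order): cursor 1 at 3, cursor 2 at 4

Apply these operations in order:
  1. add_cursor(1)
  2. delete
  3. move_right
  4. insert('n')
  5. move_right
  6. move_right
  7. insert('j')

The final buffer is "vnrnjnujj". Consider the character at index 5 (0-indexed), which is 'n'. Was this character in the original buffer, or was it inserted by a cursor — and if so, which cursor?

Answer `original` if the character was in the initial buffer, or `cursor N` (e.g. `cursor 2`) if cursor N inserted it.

After op 1 (add_cursor(1)): buffer="nvvxru" (len 6), cursors c3@1 c1@3 c2@4, authorship ......
After op 2 (delete): buffer="vru" (len 3), cursors c3@0 c1@1 c2@1, authorship ...
After op 3 (move_right): buffer="vru" (len 3), cursors c3@1 c1@2 c2@2, authorship ...
After op 4 (insert('n')): buffer="vnrnnu" (len 6), cursors c3@2 c1@5 c2@5, authorship .3.12.
After op 5 (move_right): buffer="vnrnnu" (len 6), cursors c3@3 c1@6 c2@6, authorship .3.12.
After op 6 (move_right): buffer="vnrnnu" (len 6), cursors c3@4 c1@6 c2@6, authorship .3.12.
After op 7 (insert('j')): buffer="vnrnjnujj" (len 9), cursors c3@5 c1@9 c2@9, authorship .3.132.12
Authorship (.=original, N=cursor N): . 3 . 1 3 2 . 1 2
Index 5: author = 2

Answer: cursor 2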